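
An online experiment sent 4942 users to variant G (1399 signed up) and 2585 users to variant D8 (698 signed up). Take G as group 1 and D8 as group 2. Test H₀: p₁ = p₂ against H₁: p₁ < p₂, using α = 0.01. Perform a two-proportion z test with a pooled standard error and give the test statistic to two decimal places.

z = 1.20

p̂₁ = 1399/4942 ≈ 0.2831, p̂₂ = 698/2585 ≈ 0.2700.
Pooled p̂ = (1399+698)/(4942+2585) = 2097/7527 = 0.2786.
SE = √(0.200981 × 0.000589194) = 0.0109.
z = (0.2831 − 0.2700)/0.0109 = 0.0131/0.0109 = 1.20.
p-value = P(Z < 1.201) ≈ 0.8850. With α = 0.01, fail to reject H₀.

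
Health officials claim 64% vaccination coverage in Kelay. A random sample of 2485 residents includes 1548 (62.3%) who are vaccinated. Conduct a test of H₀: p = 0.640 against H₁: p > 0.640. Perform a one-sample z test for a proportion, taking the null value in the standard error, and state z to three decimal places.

p̂ = 1548/2485 = 0.62294.
Standard error under H₀: √(0.64×0.36/2485) = 0.00963.
z = (0.62294 − 0.64)/0.00963 = -0.01706/0.00963 = -1.772.
p-value = P(Z > -1.772) ≈ 0.9618.

z = -1.772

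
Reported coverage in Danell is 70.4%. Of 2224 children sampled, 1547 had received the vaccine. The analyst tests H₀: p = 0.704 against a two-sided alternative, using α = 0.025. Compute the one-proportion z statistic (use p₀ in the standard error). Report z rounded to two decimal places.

z = -0.87

p̂ = 1547/2224 = 0.6956.
Standard error under H₀: √(0.704×0.296/2224) = 0.0097.
z = (0.6956 − 0.704)/0.0097 = -0.0084/0.0097 = -0.87.
p-value = 2·P(Z > 0.868) ≈ 0.3851, so at α = 0.025 we fail to reject H₀.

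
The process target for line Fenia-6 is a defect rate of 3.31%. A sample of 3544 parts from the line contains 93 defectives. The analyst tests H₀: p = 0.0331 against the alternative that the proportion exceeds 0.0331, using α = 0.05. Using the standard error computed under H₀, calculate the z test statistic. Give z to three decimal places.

z = -2.282

p̂ = 93/3544 ≈ 0.026242.
SE = √(p₀(1−p₀)/n) = √(0.032004/3544) = 0.003005.
z = (0.026242 − 0.0331)/0.003005 = -0.006858/0.003005 = -2.282.
p-value = P(Z > -2.282) ≈ 0.9888. With α = 0.05, fail to reject H₀.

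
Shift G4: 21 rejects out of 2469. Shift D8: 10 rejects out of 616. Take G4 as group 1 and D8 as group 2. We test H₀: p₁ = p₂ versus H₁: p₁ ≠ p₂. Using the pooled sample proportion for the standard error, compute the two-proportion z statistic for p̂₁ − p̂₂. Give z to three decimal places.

p̂₁ = 21/2469 ≈ 0.0085055, p̂₂ = 10/616 ≈ 0.0162338.
Pooled p̂ = (21+10)/(2469+616) = 31/3085 = 0.0100486.
SE = √(0.00994765 × 0.0020284) = 0.0044920.
z = (0.0085055 − 0.0162338)/0.0044920 = -0.0077283/0.0044920 = -1.720.
Two-sided p-value ≈ 2·Φ(−1.720) = 0.0853.

z = -1.720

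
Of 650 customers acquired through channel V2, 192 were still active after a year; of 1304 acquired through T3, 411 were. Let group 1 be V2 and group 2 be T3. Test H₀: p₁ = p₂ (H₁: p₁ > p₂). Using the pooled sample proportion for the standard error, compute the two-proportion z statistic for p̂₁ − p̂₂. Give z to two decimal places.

p̂₁ = 192/650 = 0.2954, p̂₂ = 411/1304 = 0.3152.
Pooled p̂ = (192+411)/(650+1304) = 603/1954 = 0.3086.
SE = √(0.213365 × 0.00230533) = 0.0222.
z = (0.2954 − 0.3152)/0.0222 = -0.0198/0.0222 = -0.89.
p-value = P(Z > -0.893) ≈ 0.8140.

z = -0.89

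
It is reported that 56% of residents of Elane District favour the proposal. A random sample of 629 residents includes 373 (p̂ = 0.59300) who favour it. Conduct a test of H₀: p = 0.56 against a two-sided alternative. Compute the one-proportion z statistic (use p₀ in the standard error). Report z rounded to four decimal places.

p̂ = 373/629 ≈ 0.593005.
Under H₀, SE = √(0.56·0.44/629) = √(0.000391733) = 0.019792.
z = (0.593005 − 0.56)/0.019792 = 0.033005/0.019792 = 1.6676.
p-value = 2·P(Z > 1.668) ≈ 0.0954.

z = 1.6676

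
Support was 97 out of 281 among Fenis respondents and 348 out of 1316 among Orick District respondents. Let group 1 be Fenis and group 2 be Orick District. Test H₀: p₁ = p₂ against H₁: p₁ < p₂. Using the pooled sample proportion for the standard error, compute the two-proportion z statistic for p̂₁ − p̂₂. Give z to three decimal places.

z = 2.741

p̂₁ = 97/281 = 0.34520, p̂₂ = 348/1316 = 0.26444.
Pooled p̂ = (97+348)/(281+1316) = 445/1597 = 0.27865.
SE = √(p̂(1−p̂)(1/n₁+1/n₂)) = √(0.27865·0.72135·0.0043186) = √(0.000868051) = 0.02946.
z = (0.34520 − 0.26444)/0.02946 = 0.08076/0.02946 = 2.741.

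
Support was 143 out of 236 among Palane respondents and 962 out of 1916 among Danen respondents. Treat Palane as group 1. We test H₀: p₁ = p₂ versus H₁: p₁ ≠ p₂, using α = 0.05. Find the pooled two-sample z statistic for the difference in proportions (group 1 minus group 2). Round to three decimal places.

z = 3.012

p̂₁ = 143/236 = 0.60593, p̂₂ = 962/1916 = 0.50209.
Pooled p̂ = (143+962)/(236+1916) = 1105/2152 = 0.51348.
SE = √(p̂(1−p̂)(1/n₁+1/n₂)) = √(0.51348·0.48652·0.00475921) = √(0.00118894) = 0.03448.
z = (0.60593 − 0.50209)/0.03448 = 0.10384/0.03448 = 3.012.
p-value = 2·P(Z > 3.012) ≈ 0.0026, so at α = 0.05 we reject H₀.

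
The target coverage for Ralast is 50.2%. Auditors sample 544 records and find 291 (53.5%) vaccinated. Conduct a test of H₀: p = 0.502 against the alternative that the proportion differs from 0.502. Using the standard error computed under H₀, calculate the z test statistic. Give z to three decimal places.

z = 1.536

p̂ = 291/544 ≈ 0.53493.
SE = √(p₀(1−p₀)/n) = √(0.25/544) = 0.02144.
z = (0.53493 − 0.502)/0.02144 = 0.03293/0.02144 = 1.536.
Two-sided p-value ≈ 2·Φ(−1.536) = 0.1245.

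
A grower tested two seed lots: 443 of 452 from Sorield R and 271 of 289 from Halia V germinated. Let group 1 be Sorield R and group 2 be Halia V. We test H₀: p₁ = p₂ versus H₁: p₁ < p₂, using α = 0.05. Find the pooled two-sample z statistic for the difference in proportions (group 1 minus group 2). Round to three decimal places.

p̂₁ = 443/452 ≈ 0.9800885, p̂₂ = 271/289 ≈ 0.9377163.
Pooled p̂ = (443+271)/(452+289) = 714/741 = 0.9635628.
SE = √(p̂(1−p̂)(1/n₁+1/n₂)) = √(0.9635628·0.0364372·0.0056726) = √(0.000199162) = 0.0141125.
z = (0.9800885 − 0.9377163)/0.0141125 = 0.0423722/0.0141125 = 3.002.
p-value = P(Z < 3.002) ≈ 0.9987. With α = 0.05, fail to reject H₀.

z = 3.002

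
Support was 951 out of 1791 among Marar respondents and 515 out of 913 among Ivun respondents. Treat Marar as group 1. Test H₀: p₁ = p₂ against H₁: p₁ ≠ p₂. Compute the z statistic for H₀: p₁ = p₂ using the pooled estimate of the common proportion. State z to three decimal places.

z = -1.633

p̂₁ = 951/1791 ≈ 0.53099, p̂₂ = 515/913 ≈ 0.56407.
Pooled p̂ = (951+515)/(1791+913) = 1466/2704 = 0.54216.
SE = √(0.248223 × 0.00165364) = 0.02026.
z = (0.53099 − 0.56407)/0.02026 = -0.03308/0.02026 = -1.633.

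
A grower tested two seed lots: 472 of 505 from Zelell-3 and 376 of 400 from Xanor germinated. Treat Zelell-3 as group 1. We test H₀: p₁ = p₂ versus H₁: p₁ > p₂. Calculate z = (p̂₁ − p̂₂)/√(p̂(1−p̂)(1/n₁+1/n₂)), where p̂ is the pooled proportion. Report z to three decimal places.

p̂₁ = 472/505 = 0.93465, p̂₂ = 376/400 = 0.94000.
Pooled p̂ = (472+376)/(505+400) = 848/905 = 0.93702.
SE = √(0.0590165 × 0.0044802) = 0.01626.
z = (0.93465 − 0.94000)/0.01626 = -0.00535/0.01626 = -0.329.

z = -0.329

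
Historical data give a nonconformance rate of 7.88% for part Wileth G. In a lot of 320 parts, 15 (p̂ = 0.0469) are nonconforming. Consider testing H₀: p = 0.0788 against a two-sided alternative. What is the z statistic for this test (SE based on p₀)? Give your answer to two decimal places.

z = -2.12

p̂ = 15/320 = 0.04688.
SE = √(p₀(1−p₀)/n) = √(0.072591/320) = 0.01506.
z = (0.04688 − 0.0788)/0.01506 = -0.03192/0.01506 = -2.12.
p-value = 2·P(Z > 2.120) ≈ 0.0340.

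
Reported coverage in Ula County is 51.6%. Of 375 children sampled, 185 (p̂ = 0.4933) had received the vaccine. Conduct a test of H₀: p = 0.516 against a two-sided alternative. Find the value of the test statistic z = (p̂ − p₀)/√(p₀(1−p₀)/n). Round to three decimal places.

p̂ = 185/375 ≈ 0.49333.
SE = √(p₀(1−p₀)/n) = √(0.24974/375) = 0.02581.
z = (0.49333 − 0.516)/0.02581 = -0.02267/0.02581 = -0.878.
p-value = 2·P(Z > 0.878) ≈ 0.3798.

z = -0.878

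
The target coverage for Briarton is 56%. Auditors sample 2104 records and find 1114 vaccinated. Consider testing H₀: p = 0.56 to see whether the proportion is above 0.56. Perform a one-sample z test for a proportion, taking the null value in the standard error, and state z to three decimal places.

p̂ = 1114/2104 ≈ 0.529468.
SE = √(p₀(1−p₀)/n) = √(0.2464/2104) = 0.010822.
z = (0.529468 − 0.56)/0.010822 = -0.030532/0.010822 = -2.821.
p-value = P(Z > -2.821) ≈ 0.9976.

z = -2.821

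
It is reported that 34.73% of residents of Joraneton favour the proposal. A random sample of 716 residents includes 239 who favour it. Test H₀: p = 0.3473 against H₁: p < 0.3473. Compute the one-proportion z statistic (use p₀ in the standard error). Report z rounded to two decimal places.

p̂ = 239/716 = 0.3338.
Standard error under H₀: √(0.3473×0.6527/716) = 0.0178.
z = (0.3338 − 0.3473)/0.0178 = -0.0135/0.0178 = -0.76.
p-value = P(Z < -0.759) ≈ 0.2240.

z = -0.76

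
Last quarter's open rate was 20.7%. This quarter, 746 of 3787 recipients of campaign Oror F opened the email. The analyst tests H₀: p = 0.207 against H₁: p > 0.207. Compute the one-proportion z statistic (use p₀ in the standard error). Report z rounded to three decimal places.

z = -1.520

p̂ = 746/3787 = 0.196990.
Standard error under H₀: √(0.207×0.793/3787) = 0.006584.
z = (0.196990 − 0.207)/0.006584 = -0.010010/0.006584 = -1.520.
p-value = P(Z > -1.520) ≈ 0.9358.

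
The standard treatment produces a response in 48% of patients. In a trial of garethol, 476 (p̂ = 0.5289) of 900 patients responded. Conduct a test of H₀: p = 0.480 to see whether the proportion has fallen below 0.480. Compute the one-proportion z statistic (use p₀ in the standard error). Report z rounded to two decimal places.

p̂ = 476/900 ≈ 0.52889.
SE = √(p₀(1−p₀)/n) = √(0.2496/900) = 0.01665.
z = (0.52889 − 0.48)/0.01665 = 0.04889/0.01665 = 2.94.

z = 2.94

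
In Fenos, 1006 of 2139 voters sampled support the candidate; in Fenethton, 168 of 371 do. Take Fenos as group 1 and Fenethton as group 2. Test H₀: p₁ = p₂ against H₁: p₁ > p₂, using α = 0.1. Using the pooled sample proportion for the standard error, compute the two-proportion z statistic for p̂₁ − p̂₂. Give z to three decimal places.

z = 0.623

p̂₁ = 1006/2139 ≈ 0.47031, p̂₂ = 168/371 ≈ 0.45283.
Pooled p̂ = (1006+168)/(2139+371) = 1174/2510 = 0.46773.
SE = √(p̂(1−p̂)(1/n₁+1/n₂)) = √(0.46773·0.53227·0.00316293) = √(0.000787438) = 0.02806.
z = (0.47031 − 0.45283)/0.02806 = 0.01748/0.02806 = 0.623.
p-value = P(Z > 0.623) ≈ 0.2666, so at α = 0.1 we fail to reject H₀.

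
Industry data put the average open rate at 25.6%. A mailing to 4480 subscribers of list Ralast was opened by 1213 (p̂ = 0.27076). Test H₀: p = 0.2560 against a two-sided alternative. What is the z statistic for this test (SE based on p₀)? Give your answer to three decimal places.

z = 2.264

p̂ = 1213/4480 ≈ 0.27076.
Standard error under H₀: √(0.256×0.744/4480) = 0.00652.
z = (0.27076 − 0.256)/0.00652 = 0.01476/0.00652 = 2.264.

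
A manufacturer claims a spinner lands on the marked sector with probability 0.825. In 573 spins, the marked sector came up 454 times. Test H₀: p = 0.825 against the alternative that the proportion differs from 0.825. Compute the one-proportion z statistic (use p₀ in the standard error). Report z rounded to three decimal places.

z = -2.059

p̂ = 454/573 ≈ 0.79232.
SE = √(p₀(1−p₀)/n) = √(0.14438/573) = 0.01587.
z = (0.79232 − 0.825)/0.01587 = -0.03268/0.01587 = -2.059.
p-value = 2·P(Z > 2.059) ≈ 0.0395.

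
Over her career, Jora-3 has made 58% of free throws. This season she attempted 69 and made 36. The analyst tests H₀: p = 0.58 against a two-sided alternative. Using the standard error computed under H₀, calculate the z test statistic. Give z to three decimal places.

p̂ = 36/69 = 0.521739.
SE = √(p₀(1−p₀)/n) = √(0.2436/69) = 0.059417.
z = (0.521739 − 0.58)/0.059417 = -0.058261/0.059417 = -0.981.

z = -0.981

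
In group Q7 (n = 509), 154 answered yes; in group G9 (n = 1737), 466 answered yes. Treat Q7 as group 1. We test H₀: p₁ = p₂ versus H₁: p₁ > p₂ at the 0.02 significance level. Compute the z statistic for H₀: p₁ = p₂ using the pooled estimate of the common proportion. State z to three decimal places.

z = 1.521

p̂₁ = 154/509 ≈ 0.30255, p̂₂ = 466/1737 ≈ 0.26828.
Pooled p̂ = (154+466)/(509+1737) = 620/2246 = 0.27605.
SE = √(p̂(1−p̂)(1/n₁+1/n₂)) = √(0.27605·0.72395·0.00254034) = √(0.000507674) = 0.02253.
z = (0.30255 − 0.26828)/0.02253 = 0.03427/0.02253 = 1.521.
p-value = P(Z > 1.521) ≈ 0.0641. With α = 0.02, fail to reject H₀.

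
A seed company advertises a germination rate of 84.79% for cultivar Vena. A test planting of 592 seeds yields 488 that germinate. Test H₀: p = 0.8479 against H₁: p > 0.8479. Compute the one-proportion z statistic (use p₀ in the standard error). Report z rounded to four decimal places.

p̂ = 488/592 = 0.824324.
SE = √(p₀(1−p₀)/n) = √(0.12897/592) = 0.014760.
z = (0.824324 − 0.8479)/0.014760 = -0.023576/0.014760 = -1.5973.

z = -1.5973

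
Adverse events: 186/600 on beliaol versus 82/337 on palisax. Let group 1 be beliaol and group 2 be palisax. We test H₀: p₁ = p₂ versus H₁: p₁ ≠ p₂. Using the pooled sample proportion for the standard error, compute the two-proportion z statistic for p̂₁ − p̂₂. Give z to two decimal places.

p̂₁ = 186/600 ≈ 0.3100, p̂₂ = 82/337 ≈ 0.2433.
Pooled p̂ = (186+82)/(600+337) = 268/937 = 0.2860.
SE = √(p̂(1−p̂)(1/n₁+1/n₂)) = √(0.2860·0.7140·0.00463403) = √(0.000946325) = 0.0308.
z = (0.3100 − 0.2433)/0.0308 = 0.0667/0.0308 = 2.17.
Two-sided p-value ≈ 2·Φ(−2.167) = 0.0302.

z = 2.17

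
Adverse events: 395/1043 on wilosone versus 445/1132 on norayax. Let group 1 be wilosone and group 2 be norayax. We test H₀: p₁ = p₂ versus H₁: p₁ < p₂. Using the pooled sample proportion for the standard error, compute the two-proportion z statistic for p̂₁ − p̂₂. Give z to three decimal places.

p̂₁ = 395/1043 ≈ 0.37872, p̂₂ = 445/1132 ≈ 0.39311.
Pooled p̂ = (395+445)/(1043+1132) = 840/2175 = 0.38621.
SE = √(p̂(1−p̂)(1/n₁+1/n₂)) = √(0.38621·0.61379·0.00184216) = √(0.000436687) = 0.02090.
z = (0.37872 − 0.39311)/0.02090 = -0.01439/0.02090 = -0.689.

z = -0.689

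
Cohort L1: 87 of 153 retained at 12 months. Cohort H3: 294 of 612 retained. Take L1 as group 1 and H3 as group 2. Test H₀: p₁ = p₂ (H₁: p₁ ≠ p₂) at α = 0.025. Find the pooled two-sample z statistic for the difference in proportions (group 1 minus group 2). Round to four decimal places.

p̂₁ = 87/153 ≈ 0.568627, p̂₂ = 294/612 ≈ 0.480392.
Pooled p̂ = (87+294)/(153+612) = 381/765 = 0.498039.
SE = √(0.249996 × 0.00816993) = 0.045193.
z = (0.568627 − 0.480392)/0.045193 = 0.088235/0.045193 = 1.9524.
p-value = 2·P(Z > 1.952) ≈ 0.0509. With α = 0.025, fail to reject H₀.

z = 1.9524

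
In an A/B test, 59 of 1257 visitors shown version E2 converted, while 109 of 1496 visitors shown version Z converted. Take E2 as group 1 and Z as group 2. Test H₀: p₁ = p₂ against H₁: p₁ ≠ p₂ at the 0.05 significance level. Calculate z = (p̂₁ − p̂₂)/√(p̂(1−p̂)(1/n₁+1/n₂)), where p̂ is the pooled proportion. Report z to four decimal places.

p̂₁ = 59/1257 ≈ 0.046937, p̂₂ = 109/1496 ≈ 0.072861.
Pooled p̂ = (59+109)/(1257+1496) = 168/2753 = 0.061024.
SE = √(0.0573004 × 0.00146399) = 0.009159.
z = (0.046937 − 0.072861)/0.009159 = -0.025924/0.009159 = -2.8304.
p-value = 2·P(Z > 2.830) ≈ 0.0046. With α = 0.05, reject H₀.

z = -2.8304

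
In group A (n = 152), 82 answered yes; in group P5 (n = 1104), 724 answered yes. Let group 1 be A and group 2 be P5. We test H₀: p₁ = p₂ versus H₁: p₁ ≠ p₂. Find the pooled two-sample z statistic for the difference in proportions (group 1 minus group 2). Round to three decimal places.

z = -2.804

p̂₁ = 82/152 ≈ 0.53947, p̂₂ = 724/1104 ≈ 0.65580.
Pooled p̂ = (82+724)/(152+1104) = 806/1256 = 0.64172.
SE = √(p̂(1−p̂)(1/n₁+1/n₂)) = √(0.64172·0.35828·0.00748474) = √(0.00172086) = 0.04148.
z = (0.53947 − 0.65580)/0.04148 = -0.11633/0.04148 = -2.804.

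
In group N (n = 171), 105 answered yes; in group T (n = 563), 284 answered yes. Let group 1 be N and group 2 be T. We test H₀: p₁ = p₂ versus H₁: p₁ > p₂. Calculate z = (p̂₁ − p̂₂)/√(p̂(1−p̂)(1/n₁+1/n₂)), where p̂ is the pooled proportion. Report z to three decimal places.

p̂₁ = 105/171 = 0.61404, p̂₂ = 284/563 = 0.50444.
Pooled p̂ = (105+284)/(171+563) = 389/734 = 0.52997.
SE = √(0.249102 × 0.00762415) = 0.04358.
z = (0.61404 − 0.50444)/0.04358 = 0.10960/0.04358 = 2.515.
p-value = P(Z > 2.515) ≈ 0.0060.

z = 2.515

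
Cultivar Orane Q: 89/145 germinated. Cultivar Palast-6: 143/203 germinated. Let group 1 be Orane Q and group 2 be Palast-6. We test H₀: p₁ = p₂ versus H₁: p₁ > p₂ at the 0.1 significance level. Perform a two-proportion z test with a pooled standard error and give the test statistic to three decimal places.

z = -1.768

p̂₁ = 89/145 = 0.61379, p̂₂ = 143/203 = 0.70443.
Pooled p̂ = (89+143)/(145+203) = 232/348 = 0.66667.
SE = √(p̂(1−p̂)(1/n₁+1/n₂)) = √(0.66667·0.33333·0.0118227) = √(0.00262726) = 0.05126.
z = (0.61379 − 0.70443)/0.05126 = -0.09064/0.05126 = -1.768.
p-value = P(Z > -1.768) ≈ 0.9615. With α = 0.1, fail to reject H₀.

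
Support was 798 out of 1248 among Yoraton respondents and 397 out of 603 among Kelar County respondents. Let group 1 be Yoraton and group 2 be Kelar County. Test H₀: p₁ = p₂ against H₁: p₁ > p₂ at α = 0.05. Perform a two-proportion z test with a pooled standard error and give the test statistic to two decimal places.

p̂₁ = 798/1248 = 0.6394, p̂₂ = 397/603 = 0.6584.
Pooled p̂ = (798+397)/(1248+603) = 1195/1851 = 0.6456.
SE = √(0.228802 × 0.00245966) = 0.0237.
z = (0.6394 − 0.6584)/0.0237 = -0.0190/0.0237 = -0.80.
p-value = P(Z > -0.799) ≈ 0.7878. With α = 0.05, fail to reject H₀.

z = -0.80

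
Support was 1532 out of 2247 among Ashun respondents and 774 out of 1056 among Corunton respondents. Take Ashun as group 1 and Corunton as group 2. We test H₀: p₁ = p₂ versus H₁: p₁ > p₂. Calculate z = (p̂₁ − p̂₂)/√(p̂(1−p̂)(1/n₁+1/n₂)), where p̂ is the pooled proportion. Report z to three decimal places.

p̂₁ = 1532/2247 = 0.681798, p̂₂ = 774/1056 = 0.732955.
Pooled p̂ = (1532+774)/(2247+1056) = 2306/3303 = 0.698153.
SE = √(p̂(1−p̂)(1/n₁+1/n₂)) = √(0.698153·0.301847·0.00139201) = √(0.000293345) = 0.017127.
z = (0.681798 − 0.732955)/0.017127 = -0.051157/0.017127 = -2.987.
p-value = P(Z > -2.987) ≈ 0.9986.

z = -2.987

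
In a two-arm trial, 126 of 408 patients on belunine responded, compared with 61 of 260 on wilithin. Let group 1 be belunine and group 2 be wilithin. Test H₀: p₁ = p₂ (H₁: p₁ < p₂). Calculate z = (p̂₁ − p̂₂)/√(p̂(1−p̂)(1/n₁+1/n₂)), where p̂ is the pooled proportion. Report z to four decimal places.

z = 2.0829

p̂₁ = 126/408 ≈ 0.308824, p̂₂ = 61/260 ≈ 0.234615.
Pooled p̂ = (126+61)/(408+260) = 187/668 = 0.279940.
SE = √(p̂(1−p̂)(1/n₁+1/n₂)) = √(0.279940·0.720060·0.00629713) = √(0.00126934) = 0.035628.
z = (0.308824 − 0.234615)/0.035628 = 0.074209/0.035628 = 2.0829.
p-value = P(Z < 2.083) ≈ 0.9814.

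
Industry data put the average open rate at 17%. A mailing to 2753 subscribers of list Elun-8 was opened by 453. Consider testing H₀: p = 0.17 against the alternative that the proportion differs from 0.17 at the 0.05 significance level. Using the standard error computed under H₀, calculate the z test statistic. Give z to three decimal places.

p̂ = 453/2753 ≈ 0.164548.
Standard error under H₀: √(0.17×0.83/2753) = 0.007159.
z = (0.164548 − 0.17)/0.007159 = -0.005452/0.007159 = -0.762.
Two-sided p-value ≈ 2·Φ(−0.762) = 0.4463. With α = 0.05, fail to reject H₀.

z = -0.762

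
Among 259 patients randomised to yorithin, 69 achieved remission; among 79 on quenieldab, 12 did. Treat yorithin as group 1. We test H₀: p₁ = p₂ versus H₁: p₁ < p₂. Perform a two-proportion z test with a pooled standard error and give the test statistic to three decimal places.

z = 2.087

p̂₁ = 69/259 ≈ 0.26641, p̂₂ = 12/79 ≈ 0.15190.
Pooled p̂ = (69+12)/(259+79) = 81/338 = 0.23964.
SE = √(0.182215 × 0.0165192) = 0.05486.
z = (0.26641 − 0.15190)/0.05486 = 0.11451/0.05486 = 2.087.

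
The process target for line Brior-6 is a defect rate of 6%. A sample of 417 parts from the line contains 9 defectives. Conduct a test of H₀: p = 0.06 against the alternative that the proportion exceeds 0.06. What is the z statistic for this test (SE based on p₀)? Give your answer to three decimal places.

p̂ = 9/417 = 0.021583.
Standard error under H₀: √(0.06×0.94/417) = 0.011630.
z = (0.021583 − 0.06)/0.011630 = -0.038417/0.011630 = -3.303.

z = -3.303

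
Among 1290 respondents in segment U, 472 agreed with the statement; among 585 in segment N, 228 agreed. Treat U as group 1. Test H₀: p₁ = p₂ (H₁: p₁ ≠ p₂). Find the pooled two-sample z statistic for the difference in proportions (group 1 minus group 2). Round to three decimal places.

z = -0.989

p̂₁ = 472/1290 = 0.36589, p̂₂ = 228/585 = 0.38974.
Pooled p̂ = (472+228)/(1290+585) = 700/1875 = 0.37333.
SE = √(0.233956 × 0.0024846) = 0.02411.
z = (0.36589 − 0.38974)/0.02411 = -0.02385/0.02411 = -0.989.
p-value = 2·P(Z > 0.989) ≈ 0.3225.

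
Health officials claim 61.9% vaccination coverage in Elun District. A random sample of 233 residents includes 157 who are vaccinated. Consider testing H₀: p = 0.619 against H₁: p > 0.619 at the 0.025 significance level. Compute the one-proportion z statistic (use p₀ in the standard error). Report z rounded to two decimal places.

z = 1.72

p̂ = 157/233 = 0.6738.
Under H₀, SE = √(0.619·0.381/233) = √(0.00101218) = 0.0318.
z = (0.6738 − 0.619)/0.0318 = 0.0548/0.0318 = 1.72.
p-value = P(Z > 1.723) ≈ 0.0424; since p > α = 0.025, fail to reject H₀.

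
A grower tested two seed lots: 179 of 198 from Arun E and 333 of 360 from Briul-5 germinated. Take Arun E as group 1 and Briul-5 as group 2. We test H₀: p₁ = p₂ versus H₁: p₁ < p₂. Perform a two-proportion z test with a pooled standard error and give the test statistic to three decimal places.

p̂₁ = 179/198 ≈ 0.90404, p̂₂ = 333/360 ≈ 0.92500.
Pooled p̂ = (179+333)/(198+360) = 512/558 = 0.91756.
SE = √(0.0756414 × 0.00782828) = 0.02433.
z = (0.90404 − 0.92500)/0.02433 = -0.02096/0.02433 = -0.861.
p-value = P(Z < -0.861) ≈ 0.1945.

z = -0.861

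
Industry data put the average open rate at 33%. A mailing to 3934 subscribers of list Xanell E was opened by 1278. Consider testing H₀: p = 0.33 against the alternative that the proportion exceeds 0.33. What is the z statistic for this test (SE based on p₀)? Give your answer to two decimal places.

z = -0.69

p̂ = 1278/3934 ≈ 0.32486.
Standard error under H₀: √(0.33×0.67/3934) = 0.00750.
z = (0.32486 − 0.33)/0.00750 = -0.00514/0.00750 = -0.69.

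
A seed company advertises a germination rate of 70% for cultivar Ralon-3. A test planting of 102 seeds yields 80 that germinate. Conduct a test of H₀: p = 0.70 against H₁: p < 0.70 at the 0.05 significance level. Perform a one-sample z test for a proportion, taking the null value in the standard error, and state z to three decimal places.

z = 1.858

p̂ = 80/102 ≈ 0.78431.
SE = √(p₀(1−p₀)/n) = √(0.21/102) = 0.04537.
z = (0.78431 − 0.7)/0.04537 = 0.08431/0.04537 = 1.858.
p-value = P(Z < 1.858) ≈ 0.9684. With α = 0.05, fail to reject H₀.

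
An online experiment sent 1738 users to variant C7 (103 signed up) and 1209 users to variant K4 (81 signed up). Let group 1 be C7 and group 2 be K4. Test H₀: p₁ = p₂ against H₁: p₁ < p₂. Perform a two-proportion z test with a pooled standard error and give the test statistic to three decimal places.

p̂₁ = 103/1738 = 0.05926, p̂₂ = 81/1209 = 0.06700.
Pooled p̂ = (103+81)/(1738+1209) = 184/2947 = 0.06244.
SE = √(p̂(1−p̂)(1/n₁+1/n₂)) = √(0.06244·0.93756·0.0014025) = √(8.20999e-05) = 0.00906.
z = (0.05926 − 0.06700)/0.00906 = -0.00774/0.00906 = -0.854.
p-value = P(Z < -0.854) ≈ 0.1967.

z = -0.854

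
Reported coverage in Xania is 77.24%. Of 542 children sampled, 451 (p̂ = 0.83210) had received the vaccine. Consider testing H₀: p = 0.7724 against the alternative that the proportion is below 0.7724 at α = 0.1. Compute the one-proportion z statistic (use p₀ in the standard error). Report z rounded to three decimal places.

p̂ = 451/542 = 0.83210.
Standard error under H₀: √(0.7724×0.2276/542) = 0.01801.
z = (0.83210 − 0.7724)/0.01801 = 0.05970/0.01801 = 3.315.
p-value = P(Z < 3.315) ≈ 0.9995. With α = 0.1, fail to reject H₀.

z = 3.315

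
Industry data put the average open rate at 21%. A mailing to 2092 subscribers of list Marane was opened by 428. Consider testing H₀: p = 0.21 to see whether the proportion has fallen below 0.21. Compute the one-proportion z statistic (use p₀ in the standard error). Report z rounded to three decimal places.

z = -0.608

p̂ = 428/2092 = 0.204589.
Standard error under H₀: √(0.21×0.79/2092) = 0.008905.
z = (0.204589 − 0.21)/0.008905 = -0.005411/0.008905 = -0.608.
p-value = P(Z < -0.608) ≈ 0.2717.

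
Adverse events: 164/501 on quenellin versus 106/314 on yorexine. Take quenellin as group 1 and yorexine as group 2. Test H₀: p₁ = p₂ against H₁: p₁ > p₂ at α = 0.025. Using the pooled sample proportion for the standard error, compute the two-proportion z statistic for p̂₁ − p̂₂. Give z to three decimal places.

z = -0.302

p̂₁ = 164/501 ≈ 0.32735, p̂₂ = 106/314 ≈ 0.33758.
Pooled p̂ = (164+106)/(501+314) = 270/815 = 0.33129.
SE = √(p̂(1−p̂)(1/n₁+1/n₂)) = √(0.33129·0.66871·0.00518072) = √(0.00114772) = 0.03388.
z = (0.32735 − 0.33758)/0.03388 = -0.01023/0.03388 = -0.302.
p-value = P(Z > -0.302) ≈ 0.6187, so at α = 0.025 we fail to reject H₀.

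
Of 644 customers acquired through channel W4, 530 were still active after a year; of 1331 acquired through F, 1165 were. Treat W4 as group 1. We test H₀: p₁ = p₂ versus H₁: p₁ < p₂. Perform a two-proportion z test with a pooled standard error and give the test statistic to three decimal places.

p̂₁ = 530/644 ≈ 0.82298, p̂₂ = 1165/1331 ≈ 0.87528.
Pooled p̂ = (530+1165)/(644+1331) = 1695/1975 = 0.85823.
SE = √(p̂(1−p̂)(1/n₁+1/n₂)) = √(0.85823·0.14177·0.00230411) = √(0.000280348) = 0.01674.
z = (0.82298 − 0.87528)/0.01674 = -0.05230/0.01674 = -3.124.

z = -3.124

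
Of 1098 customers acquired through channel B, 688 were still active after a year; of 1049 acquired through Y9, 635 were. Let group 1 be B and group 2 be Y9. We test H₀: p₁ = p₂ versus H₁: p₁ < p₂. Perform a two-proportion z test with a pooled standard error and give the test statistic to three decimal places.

z = 1.012

p̂₁ = 688/1098 ≈ 0.62659, p̂₂ = 635/1049 ≈ 0.60534.
Pooled p̂ = (688+635)/(1098+1049) = 1323/2147 = 0.61621.
SE = √(p̂(1−p̂)(1/n₁+1/n₂)) = √(0.61621·0.38379·0.00186404) = √(0.000440836) = 0.02100.
z = (0.62659 − 0.60534)/0.02100 = 0.02125/0.02100 = 1.012.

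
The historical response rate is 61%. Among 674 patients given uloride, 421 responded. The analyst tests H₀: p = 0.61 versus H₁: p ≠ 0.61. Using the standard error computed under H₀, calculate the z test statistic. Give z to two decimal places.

p̂ = 421/674 = 0.6246.
Under H₀, SE = √(0.61·0.39/674) = √(0.000352967) = 0.0188.
z = (0.6246 − 0.61)/0.0188 = 0.0146/0.0188 = 0.78.
p-value = 2·P(Z > 0.779) ≈ 0.4362.

z = 0.78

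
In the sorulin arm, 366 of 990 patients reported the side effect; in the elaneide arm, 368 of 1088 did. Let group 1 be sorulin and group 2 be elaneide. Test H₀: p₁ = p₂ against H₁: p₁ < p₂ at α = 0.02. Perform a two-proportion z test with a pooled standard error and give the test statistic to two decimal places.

p̂₁ = 366/990 ≈ 0.3697, p̂₂ = 368/1088 ≈ 0.3382.
Pooled p̂ = (366+368)/(990+1088) = 734/2078 = 0.3532.
SE = √(0.228457 × 0.00192922) = 0.0210.
z = (0.3697 − 0.3382)/0.0210 = 0.0315/0.0210 = 1.50.
p-value = P(Z < 1.499) ≈ 0.9330, so at α = 0.02 we fail to reject H₀.

z = 1.50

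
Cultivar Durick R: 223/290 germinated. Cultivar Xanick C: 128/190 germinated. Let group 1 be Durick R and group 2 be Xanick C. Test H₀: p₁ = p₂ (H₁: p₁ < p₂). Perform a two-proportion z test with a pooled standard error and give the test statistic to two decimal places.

z = 2.30

p̂₁ = 223/290 = 0.7690, p̂₂ = 128/190 = 0.6737.
Pooled p̂ = (223+128)/(290+190) = 351/480 = 0.7312.
SE = √(0.196523 × 0.00871143) = 0.0414.
z = (0.7690 − 0.6737)/0.0414 = 0.0953/0.0414 = 2.30.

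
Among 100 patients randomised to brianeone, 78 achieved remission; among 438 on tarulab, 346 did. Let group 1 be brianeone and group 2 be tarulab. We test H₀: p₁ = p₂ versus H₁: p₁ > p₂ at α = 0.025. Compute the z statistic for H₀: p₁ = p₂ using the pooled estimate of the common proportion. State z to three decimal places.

p̂₁ = 78/100 ≈ 0.78000, p̂₂ = 346/438 ≈ 0.78995.
Pooled p̂ = (78+346)/(100+438) = 424/538 = 0.78810.
SE = √(0.166996 × 0.0122831) = 0.04529.
z = (0.78000 − 0.78995)/0.04529 = -0.00995/0.04529 = -0.220.
p-value = P(Z > -0.220) ≈ 0.5870. With α = 0.025, fail to reject H₀.

z = -0.220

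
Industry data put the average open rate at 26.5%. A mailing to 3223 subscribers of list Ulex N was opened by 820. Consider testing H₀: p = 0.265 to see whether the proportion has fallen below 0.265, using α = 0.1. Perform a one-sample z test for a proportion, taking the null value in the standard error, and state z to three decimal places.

z = -1.361

p̂ = 820/3223 = 0.254421.
Standard error under H₀: √(0.265×0.735/3223) = 0.007774.
z = (0.254421 − 0.265)/0.007774 = -0.010579/0.007774 = -1.361.
p-value = P(Z < -1.361) ≈ 0.0868. With α = 0.1, reject H₀.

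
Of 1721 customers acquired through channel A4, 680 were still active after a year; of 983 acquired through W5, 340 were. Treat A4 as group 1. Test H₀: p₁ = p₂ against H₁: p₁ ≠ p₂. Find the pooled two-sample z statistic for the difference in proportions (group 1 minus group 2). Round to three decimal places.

z = 2.541

p̂₁ = 680/1721 = 0.39512, p̂₂ = 340/983 = 0.34588.
Pooled p̂ = (680+340)/(1721+983) = 1020/2704 = 0.37722.
SE = √(0.234925 × 0.00159835) = 0.01938.
z = (0.39512 − 0.34588)/0.01938 = 0.04924/0.01938 = 2.541.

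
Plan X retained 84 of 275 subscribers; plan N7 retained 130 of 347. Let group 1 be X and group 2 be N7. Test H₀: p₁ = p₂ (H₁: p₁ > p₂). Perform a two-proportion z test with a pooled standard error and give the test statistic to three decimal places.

z = -1.804

p̂₁ = 84/275 = 0.30545, p̂₂ = 130/347 = 0.37464.
Pooled p̂ = (84+130)/(275+347) = 214/622 = 0.34405.
SE = √(p̂(1−p̂)(1/n₁+1/n₂)) = √(0.34405·0.65595·0.00651821) = √(0.00147103) = 0.03835.
z = (0.30545 − 0.37464)/0.03835 = -0.06919/0.03835 = -1.804.
p-value = P(Z > -1.804) ≈ 0.9644.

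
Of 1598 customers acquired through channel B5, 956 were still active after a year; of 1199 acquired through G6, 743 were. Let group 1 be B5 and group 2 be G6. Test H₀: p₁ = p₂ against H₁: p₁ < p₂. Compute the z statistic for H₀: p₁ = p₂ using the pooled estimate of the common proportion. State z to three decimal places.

z = -1.149

p̂₁ = 956/1598 = 0.598248, p̂₂ = 743/1199 = 0.619683.
Pooled p̂ = (956+743)/(1598+1199) = 1699/2797 = 0.607437.
SE = √(0.238457 × 0.00145981) = 0.018658.
z = (0.598248 − 0.619683)/0.018658 = -0.021435/0.018658 = -1.149.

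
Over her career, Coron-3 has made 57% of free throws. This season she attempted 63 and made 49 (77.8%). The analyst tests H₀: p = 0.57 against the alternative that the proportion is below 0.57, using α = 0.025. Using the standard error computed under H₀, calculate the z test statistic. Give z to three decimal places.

z = 3.331

p̂ = 49/63 ≈ 0.77778.
Standard error under H₀: √(0.57×0.43/63) = 0.06237.
z = (0.77778 − 0.57)/0.06237 = 0.20778/0.06237 = 3.331.
p-value = P(Z < 3.331) ≈ 0.9996. With α = 0.025, fail to reject H₀.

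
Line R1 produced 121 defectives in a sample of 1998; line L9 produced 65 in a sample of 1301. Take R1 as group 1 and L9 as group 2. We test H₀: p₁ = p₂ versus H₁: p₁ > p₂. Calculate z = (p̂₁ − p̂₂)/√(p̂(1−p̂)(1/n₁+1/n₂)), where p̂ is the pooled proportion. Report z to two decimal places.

p̂₁ = 121/1998 = 0.0606, p̂₂ = 65/1301 = 0.0500.
Pooled p̂ = (121+65)/(1998+1301) = 186/3299 = 0.0564.
SE = √(p̂(1−p̂)(1/n₁+1/n₂)) = √(0.0564·0.9436·0.00126914) = √(6.75207e-05) = 0.0082.
z = (0.0606 − 0.0500)/0.0082 = 0.0106/0.0082 = 1.29.
p-value = P(Z > 1.290) ≈ 0.0985.

z = 1.29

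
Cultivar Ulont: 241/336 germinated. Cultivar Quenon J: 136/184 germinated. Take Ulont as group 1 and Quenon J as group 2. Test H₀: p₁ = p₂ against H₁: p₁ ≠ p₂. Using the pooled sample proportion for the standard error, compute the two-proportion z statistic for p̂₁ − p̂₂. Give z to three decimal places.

p̂₁ = 241/336 ≈ 0.71726, p̂₂ = 136/184 ≈ 0.73913.
Pooled p̂ = (241+136)/(336+184) = 377/520 = 0.72500.
SE = √(0.199375 × 0.00841097) = 0.04095.
z = (0.71726 − 0.73913)/0.04095 = -0.02187/0.04095 = -0.534.

z = -0.534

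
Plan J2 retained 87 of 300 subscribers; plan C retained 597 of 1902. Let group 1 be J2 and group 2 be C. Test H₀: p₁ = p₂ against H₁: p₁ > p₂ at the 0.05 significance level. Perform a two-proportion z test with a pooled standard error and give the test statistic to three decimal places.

z = -0.831

p̂₁ = 87/300 ≈ 0.29000, p̂₂ = 597/1902 ≈ 0.31388.
Pooled p̂ = (87+597)/(300+1902) = 684/2202 = 0.31063.
SE = √(0.214138 × 0.0038591) = 0.02875.
z = (0.29000 − 0.31388)/0.02875 = -0.02388/0.02875 = -0.831.
p-value = P(Z > -0.831) ≈ 0.7969; since p > α = 0.05, fail to reject H₀.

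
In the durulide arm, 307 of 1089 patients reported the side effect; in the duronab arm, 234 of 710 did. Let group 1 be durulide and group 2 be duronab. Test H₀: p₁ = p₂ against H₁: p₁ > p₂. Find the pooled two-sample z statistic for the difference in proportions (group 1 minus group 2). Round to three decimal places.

p̂₁ = 307/1089 ≈ 0.28191, p̂₂ = 234/710 ≈ 0.32958.
Pooled p̂ = (307+234)/(1089+710) = 541/1799 = 0.30072.
SE = √(0.210289 × 0.00232672) = 0.02212.
z = (0.28191 − 0.32958)/0.02212 = -0.04767/0.02212 = -2.155.
p-value = P(Z > -2.155) ≈ 0.9844.

z = -2.155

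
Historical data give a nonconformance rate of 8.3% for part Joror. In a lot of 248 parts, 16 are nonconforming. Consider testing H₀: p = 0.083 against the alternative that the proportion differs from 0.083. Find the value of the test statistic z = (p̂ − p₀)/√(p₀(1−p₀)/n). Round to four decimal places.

z = -1.0551

p̂ = 16/248 ≈ 0.064516.
Standard error under H₀: √(0.083×0.917/248) = 0.017519.
z = (0.064516 − 0.083)/0.017519 = -0.018484/0.017519 = -1.0551.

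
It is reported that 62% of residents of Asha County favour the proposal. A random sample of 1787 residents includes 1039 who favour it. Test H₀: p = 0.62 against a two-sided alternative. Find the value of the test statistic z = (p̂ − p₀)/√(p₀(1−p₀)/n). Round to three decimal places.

z = -3.360

p̂ = 1039/1787 ≈ 0.581421.
Standard error under H₀: √(0.62×0.38/1787) = 0.011482.
z = (0.581421 − 0.62)/0.011482 = -0.038579/0.011482 = -3.360.
Two-sided p-value ≈ 2·Φ(−3.360) = 0.0008.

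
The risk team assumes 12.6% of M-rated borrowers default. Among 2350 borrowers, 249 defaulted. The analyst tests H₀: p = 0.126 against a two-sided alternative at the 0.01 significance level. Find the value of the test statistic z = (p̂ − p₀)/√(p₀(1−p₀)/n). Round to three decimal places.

z = -2.928

p̂ = 249/2350 = 0.105957.
Under H₀, SE = √(0.126·0.874/2350) = √(4.68613e-05) = 0.006846.
z = (0.105957 − 0.126)/0.006846 = -0.020043/0.006846 = -2.928.
p-value = 2·P(Z > 2.928) ≈ 0.0034, so at α = 0.01 we reject H₀.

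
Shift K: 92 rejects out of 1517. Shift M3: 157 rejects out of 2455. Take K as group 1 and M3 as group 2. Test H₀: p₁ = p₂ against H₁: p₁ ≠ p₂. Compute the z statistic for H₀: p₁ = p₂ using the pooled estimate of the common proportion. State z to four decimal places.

p̂₁ = 92/1517 = 0.060646, p̂₂ = 157/2455 = 0.063951.
Pooled p̂ = (92+157)/(1517+2455) = 249/3972 = 0.062689.
SE = √(p̂(1−p̂)(1/n₁+1/n₂)) = √(0.062689·0.937311·0.00106653) = √(6.2668e-05) = 0.007916.
z = (0.060646 − 0.063951)/0.007916 = -0.003305/0.007916 = -0.4175.
Two-sided p-value ≈ 2·Φ(−0.418) = 0.6763.

z = -0.4175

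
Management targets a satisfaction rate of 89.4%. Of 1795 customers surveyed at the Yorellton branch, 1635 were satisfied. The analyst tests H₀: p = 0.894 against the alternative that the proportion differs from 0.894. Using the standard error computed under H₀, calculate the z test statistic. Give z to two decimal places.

z = 2.32

p̂ = 1635/1795 ≈ 0.9109.
Standard error under H₀: √(0.894×0.106/1795) = 0.0073.
z = (0.9109 − 0.894)/0.0073 = 0.0169/0.0073 = 2.32.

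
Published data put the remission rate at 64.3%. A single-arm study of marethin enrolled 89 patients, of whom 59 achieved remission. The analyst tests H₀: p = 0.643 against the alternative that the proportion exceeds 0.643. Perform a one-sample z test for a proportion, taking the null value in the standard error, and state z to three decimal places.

p̂ = 59/89 = 0.66292.
Under H₀, SE = √(0.643·0.357/89) = √(0.00257922) = 0.05079.
z = (0.66292 − 0.643)/0.05079 = 0.01992/0.05079 = 0.392.

z = 0.392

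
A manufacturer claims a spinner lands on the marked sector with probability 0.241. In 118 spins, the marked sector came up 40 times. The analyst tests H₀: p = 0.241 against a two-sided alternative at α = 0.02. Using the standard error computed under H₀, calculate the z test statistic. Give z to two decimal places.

p̂ = 40/118 ≈ 0.3390.
Standard error under H₀: √(0.241×0.759/118) = 0.0394.
z = (0.3390 − 0.241)/0.0394 = 0.0980/0.0394 = 2.49.
Two-sided p-value ≈ 2·Φ(−2.489) = 0.0128; since p < α = 0.02, reject H₀.

z = 2.49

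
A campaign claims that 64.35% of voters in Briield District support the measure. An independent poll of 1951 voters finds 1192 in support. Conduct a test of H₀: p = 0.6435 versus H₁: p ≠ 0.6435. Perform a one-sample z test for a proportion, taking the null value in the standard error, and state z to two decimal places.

z = -3.00

p̂ = 1192/1951 = 0.61097.
Under H₀, SE = √(0.6435·0.3565/1951) = √(0.000117585) = 0.01084.
z = (0.61097 − 0.6435)/0.01084 = -0.03253/0.01084 = -3.00.
p-value = 2·P(Z > 3.000) ≈ 0.0027.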